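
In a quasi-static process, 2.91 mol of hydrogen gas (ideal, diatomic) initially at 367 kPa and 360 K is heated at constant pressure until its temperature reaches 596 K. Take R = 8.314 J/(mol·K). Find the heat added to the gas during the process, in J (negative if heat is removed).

V₁ = nRT₁/P₁ = 2.91×8.314×360/367 = 23.7 L.
Isobaric: P stays 367 kPa; V/T = const ⇒ T₂ = 596 K, V₂ = 39.3 L.
W = PΔV = 367×(39.3−23.7) kPa·L = 5710 J.
ΔU = nCvΔT = 2.91×20.8×(596−360) = 14300 J.
Q = ΔU + W = nCpΔT = 20000 J.

20000 J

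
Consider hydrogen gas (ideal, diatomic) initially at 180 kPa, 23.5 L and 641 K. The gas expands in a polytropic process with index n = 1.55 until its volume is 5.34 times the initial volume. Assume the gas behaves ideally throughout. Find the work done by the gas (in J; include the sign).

4630 J

n = P₁V₁/(RT₁) = 180×23.5/(8.314×641) = 0.794 mol.
Polytropic n=1.55: T₂ = T₁(V₁/V₂)^(n−1) = 641×(0.187)^0.55 = 255 K; P₂ = P₁(V₁/V₂)^n = 13.4 kPa.
W = (P₁V₁−P₂V₂)/(n−1) = (180×23.5−13.4×125)/0.55 = 4630 J.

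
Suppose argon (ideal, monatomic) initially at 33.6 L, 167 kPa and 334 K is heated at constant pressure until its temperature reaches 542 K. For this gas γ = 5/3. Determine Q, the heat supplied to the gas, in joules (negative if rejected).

8740 J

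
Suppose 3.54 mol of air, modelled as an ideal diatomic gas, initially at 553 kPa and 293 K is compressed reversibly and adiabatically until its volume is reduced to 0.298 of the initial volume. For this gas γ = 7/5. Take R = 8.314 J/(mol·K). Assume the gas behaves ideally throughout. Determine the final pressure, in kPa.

3010 kPa

V₁ = nRT₁/P₁ = 3.54×8.314×293/553 = 15.6 L.
Adiabatic: TV^(γ−1) = const ⇒ T₂ = 293×(3.36)^0.400 = 476 K; PV^γ = const ⇒ P₂ = 3010 kPa.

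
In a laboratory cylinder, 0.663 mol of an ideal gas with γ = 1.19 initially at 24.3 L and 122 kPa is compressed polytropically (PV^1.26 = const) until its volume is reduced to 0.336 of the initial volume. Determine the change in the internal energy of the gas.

T₁ = P₁V₁/(nR) = 122×24.3/(0.663×8.314) = 538 K.
Polytropic n=1.26: T₂ = T₁(V₁/V₂)^(n−1) = 538×(2.98)^0.26 = 714 K; P₂ = P₁(V₁/V₂)^n = 482 kPa.
For an ideal gas ΔU = nCvΔT with Cv = R/(γ−1) = 43.8 J/(mol·K).
ΔU = 0.663×43.8×(714−538) = 5120 J.

5120 J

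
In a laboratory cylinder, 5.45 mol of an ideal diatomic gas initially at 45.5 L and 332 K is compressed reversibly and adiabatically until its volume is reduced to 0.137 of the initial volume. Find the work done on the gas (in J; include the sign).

45700 J

P₁ = nRT₁/V₁ = 5.45×8.314×332/45.5 = 331 kPa.
Adiabatic: TV^(γ−1) = const ⇒ T₂ = 332×(7.30)^0.400 = 735 K; PV^γ = const ⇒ P₂ = 5340 kPa.
ΔU = nCvΔT = 5.45×20.8×(735−332) = 45700 J.
Q = 0 for an adiabatic process, so W = −ΔU = -45700 J.
Work done on the gas = −W_by = 45700 J.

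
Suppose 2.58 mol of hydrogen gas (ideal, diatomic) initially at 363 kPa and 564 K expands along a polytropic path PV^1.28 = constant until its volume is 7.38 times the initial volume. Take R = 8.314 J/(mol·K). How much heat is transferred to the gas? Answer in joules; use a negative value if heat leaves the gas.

V₁ = nRT₁/P₁ = 2.58×8.314×564/363 = 33.3 L.
Polytropic n=1.28: T₂ = T₁(V₁/V₂)^(n−1) = 564×(0.136)^0.28 = 322 K; P₂ = P₁(V₁/V₂)^n = 28.1 kPa.
W = (P₁V₁−P₂V₂)/(n−1) = (363×33.3−28.1×246)/0.28 = 18500 J.
ΔU = nCvΔT = 2.58×20.8×(322−564) = -13000 J.
Q = ΔU + W = 5560 J.

5560 J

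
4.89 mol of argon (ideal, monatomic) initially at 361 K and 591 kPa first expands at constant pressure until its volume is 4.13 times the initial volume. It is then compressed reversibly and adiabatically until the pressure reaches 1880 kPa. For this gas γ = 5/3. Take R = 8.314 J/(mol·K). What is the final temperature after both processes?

2370 K

V₁ = nRT₁/P₁ = 4.89×8.314×361/591 = 24.8 L.
Step 1 — Isobaric: P stays 591 kPa; V/T = const ⇒ T₂ = 1490 K, V₂ = 103 L.
W = PΔV = 591×(103−24.8) kPa·L = 45900 J.
ΔU = nCvΔT = 4.89×12.5×(1490−361) = 68900 J.
Q = ΔU + W = nCpΔT = 115000 J.
State after step 1: P = 591 kPa, V = 103 L, T = 1490 K.
Step 2 — Adiabatic: T₂/T₁ = (P₂/P₁)^((γ−1)/γ) ⇒ T₂ = 1490×(3.18)^0.400 = 2370 K; V₂ = 51.2 L.
ΔU = nCvΔT = 4.89×12.5×(2370−1490) = 53500 J.
Q = 0 for an adiabatic process, so W = −ΔU = -53500 J.
Net over both steps: W = -7580 J, Q = 115000 J, ΔU = 122000 J.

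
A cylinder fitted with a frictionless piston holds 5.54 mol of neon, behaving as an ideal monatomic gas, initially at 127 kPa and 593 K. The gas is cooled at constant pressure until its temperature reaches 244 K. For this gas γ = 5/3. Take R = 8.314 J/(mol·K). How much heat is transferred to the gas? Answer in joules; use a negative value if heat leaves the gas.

-40200 J

V₁ = nRT₁/P₁ = 5.54×8.314×593/127 = 215 L.
Isobaric: P stays 127 kPa; V/T = const ⇒ T₂ = 244 K, V₂ = 88.5 L.
W = PΔV = 127×(88.5−215) kPa·L = -16100 J.
ΔU = nCvΔT = 5.54×12.5×(244−593) = -24100 J.
Q = ΔU + W = nCpΔT = -40200 J.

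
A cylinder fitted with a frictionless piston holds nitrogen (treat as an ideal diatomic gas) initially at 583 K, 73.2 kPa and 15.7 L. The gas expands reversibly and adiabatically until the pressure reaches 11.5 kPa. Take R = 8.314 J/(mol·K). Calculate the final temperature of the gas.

344 K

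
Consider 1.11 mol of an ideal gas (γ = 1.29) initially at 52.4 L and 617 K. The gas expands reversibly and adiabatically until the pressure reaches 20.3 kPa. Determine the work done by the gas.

6170 J

P₁ = nRT₁/V₁ = 1.11×8.314×617/52.4 = 109 kPa.
Adiabatic: T₂/T₁ = (P₂/P₁)^((γ−1)/γ) ⇒ T₂ = 617×(0.187)^0.225 = 423 K; V₂ = 192 L.
ΔU = nCvΔT = 1.11×28.7×(423−617) = -6170 J.
Q = 0 for an adiabatic process, so W = −ΔU = 6170 J.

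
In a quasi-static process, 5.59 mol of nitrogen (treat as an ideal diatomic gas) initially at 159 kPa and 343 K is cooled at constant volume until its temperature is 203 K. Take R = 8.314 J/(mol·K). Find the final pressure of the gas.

V₁ = nRT₁/P₁ = 5.59×8.314×343/159 = 100 L.
Isochoric: V stays 100 L; P/T = const ⇒ T₂ = 203 K, P₂ = 94.1 kPa.

94.1 kPa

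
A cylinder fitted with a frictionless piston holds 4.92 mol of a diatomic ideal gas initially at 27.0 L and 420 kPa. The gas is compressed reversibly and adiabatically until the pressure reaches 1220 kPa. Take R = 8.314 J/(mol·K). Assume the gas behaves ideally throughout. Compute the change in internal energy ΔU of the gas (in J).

T₁ = P₁V₁/(nR) = 420×27.0/(4.92×8.314) = 277 K.
Adiabatic: T₂/T₁ = (P₂/P₁)^((γ−1)/γ) ⇒ T₂ = 277×(2.90)^0.286 = 376 K; V₂ = 12.6 L.
For an ideal gas ΔU = nCvΔT with Cv = (5/2)R = 20.8 J/(mol·K).
ΔU = 4.92×20.8×(376−277) = 10100 J.

10100 J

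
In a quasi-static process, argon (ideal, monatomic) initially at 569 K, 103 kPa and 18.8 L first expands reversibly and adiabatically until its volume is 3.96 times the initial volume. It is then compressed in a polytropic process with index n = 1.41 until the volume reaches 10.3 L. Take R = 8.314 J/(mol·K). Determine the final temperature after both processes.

n = P₁V₁/(RT₁) = 103×18.8/(8.314×569) = 0.409 mol.
Step 1 — Adiabatic: TV^(γ−1) = const ⇒ T₂ = 569×(0.253)^0.667 = 227 K; PV^γ = const ⇒ P₂ = 10.4 kPa.
ΔU = nCvΔT = 0.409×12.5×(227−569) = -1740 J.
Q = 0 for an adiabatic process, so W = −ΔU = 1740 J.
State after step 1: P = 10.4 kPa, V = 74.4 L, T = 227 K.
Step 2 — Polytropic n=1.41: T₂ = T₁(V₁/V₂)^(n−1) = 227×(7.23)^0.41 = 511 K; P₂ = P₁(V₁/V₂)^n = 169 kPa.
W = (P₁V₁−P₂V₂)/(n−1) = (10.4×74.4−169×10.3)/0.41 = -2360 J.
ΔU = nCvΔT = 0.409×12.5×(511−227) = 1450 J.
Q = ΔU + W = -908 J.
Net over both steps: W = -615 J, Q = -908 J, ΔU = -294 J.

511 K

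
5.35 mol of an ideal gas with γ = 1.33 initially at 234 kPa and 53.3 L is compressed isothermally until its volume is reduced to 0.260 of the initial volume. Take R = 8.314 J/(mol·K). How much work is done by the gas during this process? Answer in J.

T₁ = P₁V₁/(nR) = 234×53.3/(5.35×8.314) = 280 K.
Isothermal: T stays 280 K; PV = const ⇒ V₂ = 13.9 L, P₂ = 900 kPa.
W = nRT ln(V₂/V₁) = 5.35×8.314×280×ln(0.260) = -16800 J.

-16800 J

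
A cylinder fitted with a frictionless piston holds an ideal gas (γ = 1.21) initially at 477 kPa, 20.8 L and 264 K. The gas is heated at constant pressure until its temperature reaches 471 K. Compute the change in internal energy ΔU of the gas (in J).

37000 J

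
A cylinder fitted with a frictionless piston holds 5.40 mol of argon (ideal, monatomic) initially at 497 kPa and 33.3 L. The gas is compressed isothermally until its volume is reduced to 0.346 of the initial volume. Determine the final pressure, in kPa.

T₁ = P₁V₁/(nR) = 497×33.3/(5.40×8.314) = 369 K.
Isothermal: T stays 369 K; PV = const ⇒ V₂ = 11.5 L, P₂ = 1440 kPa.

1440 kPa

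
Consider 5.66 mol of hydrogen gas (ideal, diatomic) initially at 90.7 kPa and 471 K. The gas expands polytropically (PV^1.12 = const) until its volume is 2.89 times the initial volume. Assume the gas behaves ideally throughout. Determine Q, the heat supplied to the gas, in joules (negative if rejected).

V₁ = nRT₁/P₁ = 5.66×8.314×471/90.7 = 244 L.
Polytropic n=1.12: T₂ = T₁(V₁/V₂)^(n−1) = 471×(0.346)^0.12 = 415 K; P₂ = P₁(V₁/V₂)^n = 27.6 kPa.
W = (P₁V₁−P₂V₂)/(n−1) = (90.7×244−27.6×706)/0.12 = 22100 J.
ΔU = nCvΔT = 5.66×20.8×(415−471) = -6630 J.
Q = ΔU + W = 15500 J.

15500 J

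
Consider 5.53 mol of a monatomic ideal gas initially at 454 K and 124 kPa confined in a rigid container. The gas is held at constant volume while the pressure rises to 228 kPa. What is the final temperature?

V₁ = nRT₁/P₁ = 5.53×8.314×454/124 = 168 L.
Isochoric: V stays 168 L; P/T = const ⇒ T₂ = 835 K, P₂ = 228 kPa.

835 K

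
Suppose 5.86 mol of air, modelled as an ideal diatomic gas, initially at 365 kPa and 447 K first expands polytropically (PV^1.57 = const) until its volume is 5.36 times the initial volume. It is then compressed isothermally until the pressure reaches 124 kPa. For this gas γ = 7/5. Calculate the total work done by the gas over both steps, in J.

10500 J

V₁ = nRT₁/P₁ = 5.86×8.314×447/365 = 59.7 L.
Step 1 — Polytropic n=1.57: T₂ = T₁(V₁/V₂)^(n−1) = 447×(0.187)^0.57 = 172 K; P₂ = P₁(V₁/V₂)^n = 26.2 kPa.
W = (P₁V₁−P₂V₂)/(n−1) = (365×59.7−26.2×320)/0.57 = 23500 J.
ΔU = nCvΔT = 5.86×20.8×(172−447) = -33500 J.
Q = ΔU + W = -10000 J.
State after step 1: P = 26.2 kPa, V = 320 L, T = 172 K.
Step 2 — Isothermal: T stays 172 K; PV = const ⇒ V₂ = 67.4 L, P₂ = 124 kPa.
ΔU = 0 (ideal gas, T constant).
W = nRT ln(V₂/V₁) = 5.86×8.314×172×ln(0.211) = -13000 J.
Q = ΔU + W = -13000 J.
Net over both steps: W = 10500 J, Q = -23000 J, ΔU = -33500 J.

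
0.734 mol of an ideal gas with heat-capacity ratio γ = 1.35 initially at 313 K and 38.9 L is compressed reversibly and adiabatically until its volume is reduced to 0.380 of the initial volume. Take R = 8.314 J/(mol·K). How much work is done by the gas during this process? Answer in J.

P₁ = nRT₁/V₁ = 0.734×8.314×313/38.9 = 49.1 kPa.
Adiabatic: TV^(γ−1) = const ⇒ T₂ = 313×(2.63)^0.350 = 439 K; PV^γ = const ⇒ P₂ = 181 kPa.
ΔU = nCvΔT = 0.734×23.8×(439−313) = 2200 J.
Q = 0 for an adiabatic process, so W = −ΔU = -2200 J.

-2200 J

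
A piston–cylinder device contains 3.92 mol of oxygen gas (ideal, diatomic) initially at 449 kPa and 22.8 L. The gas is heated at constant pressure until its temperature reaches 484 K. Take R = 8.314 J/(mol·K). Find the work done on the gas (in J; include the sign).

T₁ = P₁V₁/(nR) = 449×22.8/(3.92×8.314) = 314 K.
Isobaric: P stays 449 kPa; V/T = const ⇒ T₂ = 484 K, V₂ = 35.1 L.
W = PΔV = 449×(35.1−22.8) kPa·L = 5540 J.
Work done on the gas = −W_by = -5540 J.

-5540 J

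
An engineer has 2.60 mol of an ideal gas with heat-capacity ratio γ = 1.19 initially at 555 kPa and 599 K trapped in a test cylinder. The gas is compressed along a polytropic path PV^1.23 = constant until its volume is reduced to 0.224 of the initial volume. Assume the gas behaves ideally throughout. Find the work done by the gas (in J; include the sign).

-23100 J

V₁ = nRT₁/P₁ = 2.60×8.314×599/555 = 23.3 L.
Polytropic n=1.23: T₂ = T₁(V₁/V₂)^(n−1) = 599×(4.46)^0.23 = 845 K; P₂ = P₁(V₁/V₂)^n = 3500 kPa.
W = (P₁V₁−P₂V₂)/(n−1) = (555×23.3−3500×5.23)/0.23 = -23100 J.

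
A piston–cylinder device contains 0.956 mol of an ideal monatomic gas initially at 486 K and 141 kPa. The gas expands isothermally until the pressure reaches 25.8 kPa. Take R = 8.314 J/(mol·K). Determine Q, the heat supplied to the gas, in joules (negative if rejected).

V₁ = nRT₁/P₁ = 0.956×8.314×486/141 = 27.4 L.
Isothermal: T stays 486 K; PV = const ⇒ V₂ = 150 L, P₂ = 25.8 kPa.
ΔU = 0 (ideal gas, T constant).
W = nRT ln(V₂/V₁) = 0.956×8.314×486×ln(5.47) = 6560 J.
Q = ΔU + W = 6560 J.

6560 J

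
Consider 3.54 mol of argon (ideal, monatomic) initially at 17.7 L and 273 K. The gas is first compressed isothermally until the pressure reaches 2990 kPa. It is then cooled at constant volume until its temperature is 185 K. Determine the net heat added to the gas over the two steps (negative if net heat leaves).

-19000 J

P₁ = nRT₁/V₁ = 3.54×8.314×273/17.7 = 454 kPa.
Step 1 — Isothermal: T stays 273 K; PV = const ⇒ V₂ = 2.69 L, P₂ = 2990 kPa.
ΔU = 0 (ideal gas, T constant).
W = nRT ln(V₂/V₁) = 3.54×8.314×273×ln(0.152) = -15100 J.
Q = ΔU + W = -15100 J.
State after step 1: P = 2990 kPa, V = 2.69 L, T = 273 K.
Step 2 — Isochoric: V stays 2.69 L; P/T = const ⇒ T₂ = 185 K, P₂ = 2030 kPa.
W = 0 (no volume change).
ΔU = nCvΔT = 3.54×12.5×(185−273) = -3880 J.
Q = ΔU = -3880 J.
Net over both steps: W = -15100 J, Q = -19000 J, ΔU = -3880 J.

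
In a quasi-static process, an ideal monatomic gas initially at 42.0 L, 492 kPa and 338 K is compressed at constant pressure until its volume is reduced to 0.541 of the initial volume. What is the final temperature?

183 K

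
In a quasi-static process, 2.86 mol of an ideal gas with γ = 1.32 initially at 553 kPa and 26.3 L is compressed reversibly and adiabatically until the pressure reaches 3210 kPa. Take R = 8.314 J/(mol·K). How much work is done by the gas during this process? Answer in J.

T₁ = P₁V₁/(nR) = 553×26.3/(2.86×8.314) = 612 K.
Adiabatic: T₂/T₁ = (P₂/P₁)^((γ−1)/γ) ⇒ T₂ = 612×(5.80)^0.242 = 937 K; V₂ = 6.94 L.
ΔU = nCvΔT = 2.86×26.0×(937−612) = 24200 J.
Q = 0 for an adiabatic process, so W = −ΔU = -24200 J.

-24200 J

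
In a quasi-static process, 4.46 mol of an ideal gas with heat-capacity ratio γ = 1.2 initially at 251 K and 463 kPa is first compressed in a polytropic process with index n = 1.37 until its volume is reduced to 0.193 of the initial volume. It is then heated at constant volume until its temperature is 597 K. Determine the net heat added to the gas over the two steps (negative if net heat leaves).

43100 J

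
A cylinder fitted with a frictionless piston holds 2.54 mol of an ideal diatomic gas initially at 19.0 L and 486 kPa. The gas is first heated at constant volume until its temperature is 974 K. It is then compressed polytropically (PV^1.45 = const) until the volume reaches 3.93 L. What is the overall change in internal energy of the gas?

T₁ = P₁V₁/(nR) = 486×19.0/(2.54×8.314) = 437 K.
Step 1 — Isochoric: V stays 19.0 L; P/T = const ⇒ T₂ = 974 K, P₂ = 1080 kPa.
W = 0 (no volume change).
ΔU = nCvΔT = 2.54×20.8×(974−437) = 28300 J.
Q = ΔU = 28300 J.
State after step 1: P = 1080 kPa, V = 19.0 L, T = 974 K.
Step 2 — Polytropic n=1.45: T₂ = T₁(V₁/V₂)^(n−1) = 974×(4.83)^0.45 = 1980 K; P₂ = P₁(V₁/V₂)^n = 10600 kPa.
W = (P₁V₁−P₂V₂)/(n−1) = (1080×19.0−10600×3.93)/0.45 = -47200 J.
ΔU = nCvΔT = 2.54×20.8×(1980−974) = 53100 J.
Q = ΔU + W = 5900 J.
Net over both steps: W = -47200 J, Q = 34200 J, ΔU = 81400 J.

81400 J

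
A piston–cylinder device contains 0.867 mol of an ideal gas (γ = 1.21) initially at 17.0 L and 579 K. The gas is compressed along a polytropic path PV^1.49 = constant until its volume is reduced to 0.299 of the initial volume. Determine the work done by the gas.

P₁ = nRT₁/V₁ = 0.867×8.314×579/17.0 = 246 kPa.
Polytropic n=1.49: T₂ = T₁(V₁/V₂)^(n−1) = 579×(3.34)^0.49 = 1050 K; P₂ = P₁(V₁/V₂)^n = 1480 kPa.
W = (P₁V₁−P₂V₂)/(n−1) = (246×17.0−1480×5.08)/0.49 = -6870 J.

-6870 J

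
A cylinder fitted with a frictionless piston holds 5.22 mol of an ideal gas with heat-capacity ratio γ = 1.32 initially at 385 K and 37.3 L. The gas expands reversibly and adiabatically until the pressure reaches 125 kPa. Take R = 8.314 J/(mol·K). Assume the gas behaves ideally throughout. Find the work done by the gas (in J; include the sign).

13900 J

P₁ = nRT₁/V₁ = 5.22×8.314×385/37.3 = 448 kPa.
Adiabatic: T₂/T₁ = (P₂/P₁)^((γ−1)/γ) ⇒ T₂ = 385×(0.279)^0.242 = 283 K; V₂ = 98.1 L.
ΔU = nCvΔT = 5.22×26.0×(283−385) = -13900 J.
Q = 0 for an adiabatic process, so W = −ΔU = 13900 J.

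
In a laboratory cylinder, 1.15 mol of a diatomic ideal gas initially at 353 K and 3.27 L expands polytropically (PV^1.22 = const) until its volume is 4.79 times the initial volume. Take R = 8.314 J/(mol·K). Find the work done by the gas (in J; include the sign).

4470 J

P₁ = nRT₁/V₁ = 1.15×8.314×353/3.27 = 1030 kPa.
Polytropic n=1.22: T₂ = T₁(V₁/V₂)^(n−1) = 353×(0.209)^0.22 = 250 K; P₂ = P₁(V₁/V₂)^n = 153 kPa.
W = (P₁V₁−P₂V₂)/(n−1) = (1030×3.27−153×15.7)/0.22 = 4470 J.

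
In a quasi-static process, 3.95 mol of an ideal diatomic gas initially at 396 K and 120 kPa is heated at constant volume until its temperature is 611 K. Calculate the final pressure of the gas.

185 kPa

V₁ = nRT₁/P₁ = 3.95×8.314×396/120 = 108 L.
Isochoric: V stays 108 L; P/T = const ⇒ T₂ = 611 K, P₂ = 185 kPa.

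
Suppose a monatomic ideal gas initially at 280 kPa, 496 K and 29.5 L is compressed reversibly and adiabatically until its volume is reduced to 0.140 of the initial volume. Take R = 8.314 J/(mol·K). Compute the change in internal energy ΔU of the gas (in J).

33600 J

n = P₁V₁/(RT₁) = 280×29.5/(8.314×496) = 2.00 mol.
Adiabatic: TV^(γ−1) = const ⇒ T₂ = 496×(7.14)^0.667 = 1840 K; PV^γ = const ⇒ P₂ = 7420 kPa.
For an ideal gas ΔU = nCvΔT with Cv = (3/2)R = 12.5 J/(mol·K).
ΔU = 2.00×12.5×(1840−496) = 33600 J.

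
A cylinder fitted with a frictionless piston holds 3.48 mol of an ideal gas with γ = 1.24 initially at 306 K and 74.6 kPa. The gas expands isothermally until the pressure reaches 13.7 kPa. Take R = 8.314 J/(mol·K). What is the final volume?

V₁ = nRT₁/P₁ = 3.48×8.314×306/74.6 = 119 L.
Isothermal: T stays 306 K; PV = const ⇒ V₂ = 646 L, P₂ = 13.7 kPa.

646 L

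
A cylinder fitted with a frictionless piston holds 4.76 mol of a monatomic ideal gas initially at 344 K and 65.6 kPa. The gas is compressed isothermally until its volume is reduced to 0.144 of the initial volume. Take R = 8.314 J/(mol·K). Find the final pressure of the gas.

456 kPa

V₁ = nRT₁/P₁ = 4.76×8.314×344/65.6 = 208 L.
Isothermal: T stays 344 K; PV = const ⇒ V₂ = 29.9 L, P₂ = 456 kPa.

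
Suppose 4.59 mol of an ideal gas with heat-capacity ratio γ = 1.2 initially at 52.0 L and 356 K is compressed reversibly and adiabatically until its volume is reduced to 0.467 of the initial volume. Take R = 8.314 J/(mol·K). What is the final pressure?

P₁ = nRT₁/V₁ = 4.59×8.314×356/52.0 = 261 kPa.
Adiabatic: TV^(γ−1) = const ⇒ T₂ = 356×(2.14)^0.200 = 415 K; PV^γ = const ⇒ P₂ = 651 kPa.

651 kPa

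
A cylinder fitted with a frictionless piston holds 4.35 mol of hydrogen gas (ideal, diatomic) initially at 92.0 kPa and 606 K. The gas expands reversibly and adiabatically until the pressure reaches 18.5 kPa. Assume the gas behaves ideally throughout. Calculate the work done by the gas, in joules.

20100 J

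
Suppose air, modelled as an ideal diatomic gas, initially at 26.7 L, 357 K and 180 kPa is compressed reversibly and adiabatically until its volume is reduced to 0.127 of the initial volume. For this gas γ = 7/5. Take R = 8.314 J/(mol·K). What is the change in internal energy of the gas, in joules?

n = P₁V₁/(RT₁) = 180×26.7/(8.314×357) = 1.62 mol.
Adiabatic: TV^(γ−1) = const ⇒ T₂ = 357×(7.87)^0.400 = 815 K; PV^γ = const ⇒ P₂ = 3240 kPa.
For an ideal gas ΔU = nCvΔT with Cv = (5/2)R = 20.8 J/(mol·K).
ΔU = 1.62×20.8×(815−357) = 15400 J.

15400 J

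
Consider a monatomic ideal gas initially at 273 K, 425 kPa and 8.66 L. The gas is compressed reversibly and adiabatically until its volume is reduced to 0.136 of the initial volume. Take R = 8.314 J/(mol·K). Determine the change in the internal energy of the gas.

n = P₁V₁/(RT₁) = 425×8.66/(8.314×273) = 1.62 mol.
Adiabatic: TV^(γ−1) = const ⇒ T₂ = 273×(7.35)^0.667 = 1030 K; PV^γ = const ⇒ P₂ = 11800 kPa.
For an ideal gas ΔU = nCvΔT with Cv = (3/2)R = 12.5 J/(mol·K).
ΔU = 1.62×12.5×(1030−273) = 15400 J.

15400 J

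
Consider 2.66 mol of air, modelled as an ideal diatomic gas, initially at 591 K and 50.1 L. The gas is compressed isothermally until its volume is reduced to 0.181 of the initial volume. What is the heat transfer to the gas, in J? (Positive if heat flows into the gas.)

-22300 J

P₁ = nRT₁/V₁ = 2.66×8.314×591/50.1 = 261 kPa.
Isothermal: T stays 591 K; PV = const ⇒ V₂ = 9.07 L, P₂ = 1440 kPa.
ΔU = 0 (ideal gas, T constant).
W = nRT ln(V₂/V₁) = 2.66×8.314×591×ln(0.181) = -22300 J.
Q = ΔU + W = -22300 J.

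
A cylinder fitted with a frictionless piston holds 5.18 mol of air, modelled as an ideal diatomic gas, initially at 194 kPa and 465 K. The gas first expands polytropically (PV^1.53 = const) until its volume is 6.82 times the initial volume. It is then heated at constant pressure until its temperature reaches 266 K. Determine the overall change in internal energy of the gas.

-21400 J

V₁ = nRT₁/P₁ = 5.18×8.314×465/194 = 103 L.
Step 1 — Polytropic n=1.53: T₂ = T₁(V₁/V₂)^(n−1) = 465×(0.147)^0.53 = 168 K; P₂ = P₁(V₁/V₂)^n = 10.3 kPa.
W = (P₁V₁−P₂V₂)/(n−1) = (194×103−10.3×704)/0.53 = 24100 J.
ΔU = nCvΔT = 5.18×20.8×(168−465) = -32000 J.
Q = ΔU + W = -7840 J.
State after step 1: P = 10.3 kPa, V = 704 L, T = 168 K.
Step 2 — Isobaric: P stays 10.3 kPa; V/T = const ⇒ T₂ = 266 K, V₂ = 1110 L.
W = PΔV = 10.3×(1110−704) kPa·L = 4220 J.
ΔU = nCvΔT = 5.18×20.8×(266−168) = 10500 J.
Q = ΔU + W = nCpΔT = 14800 J.
Net over both steps: W = 28300 J, Q = 6920 J, ΔU = -21400 J.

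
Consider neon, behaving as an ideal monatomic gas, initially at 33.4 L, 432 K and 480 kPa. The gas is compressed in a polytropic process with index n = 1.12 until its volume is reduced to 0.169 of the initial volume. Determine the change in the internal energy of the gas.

n = P₁V₁/(RT₁) = 480×33.4/(8.314×432) = 4.46 mol.
Polytropic n=1.12: T₂ = T₁(V₁/V₂)^(n−1) = 432×(5.92)^0.12 = 535 K; P₂ = P₁(V₁/V₂)^n = 3520 kPa.
For an ideal gas ΔU = nCvΔT with Cv = (3/2)R = 12.5 J/(mol·K).
ΔU = 4.46×12.5×(535−432) = 5720 J.

5720 J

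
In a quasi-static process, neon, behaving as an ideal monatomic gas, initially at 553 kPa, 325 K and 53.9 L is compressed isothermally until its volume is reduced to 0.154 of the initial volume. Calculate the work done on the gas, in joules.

n = P₁V₁/(RT₁) = 553×53.9/(8.314×325) = 11.0 mol.
Isothermal: T stays 325 K; PV = const ⇒ V₂ = 8.30 L, P₂ = 3590 kPa.
W = nRT ln(V₂/V₁) = 11.0×8.314×325×ln(0.154) = -55800 J.
Work done on the gas = −W_by = 55800 J.

55800 J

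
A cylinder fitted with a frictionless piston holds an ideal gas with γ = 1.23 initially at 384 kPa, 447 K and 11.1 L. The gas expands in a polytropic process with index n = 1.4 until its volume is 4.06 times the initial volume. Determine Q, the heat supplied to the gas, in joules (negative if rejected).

-3380 J

n = P₁V₁/(RT₁) = 384×11.1/(8.314×447) = 1.15 mol.
Polytropic n=1.4: T₂ = T₁(V₁/V₂)^(n−1) = 447×(0.246)^0.40 = 255 K; P₂ = P₁(V₁/V₂)^n = 54.0 kPa.
W = (P₁V₁−P₂V₂)/(n−1) = (384×11.1−54.0×45.1)/0.40 = 4570 J.
ΔU = nCvΔT = 1.15×36.1×(255−447) = -7950 J.
Q = ΔU + W = -3380 J.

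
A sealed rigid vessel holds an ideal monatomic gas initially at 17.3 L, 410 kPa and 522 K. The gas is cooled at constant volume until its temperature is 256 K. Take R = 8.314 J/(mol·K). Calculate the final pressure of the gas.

Isochoric: V stays 17.3 L; P/T = const ⇒ T₂ = 256 K, P₂ = 201 kPa.

201 kPa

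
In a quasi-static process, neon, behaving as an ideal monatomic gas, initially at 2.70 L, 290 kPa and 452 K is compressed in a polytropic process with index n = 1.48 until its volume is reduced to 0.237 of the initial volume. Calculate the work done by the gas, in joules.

-1620 J

n = P₁V₁/(RT₁) = 290×2.70/(8.314×452) = 0.208 mol.
Polytropic n=1.48: T₂ = T₁(V₁/V₂)^(n−1) = 452×(4.22)^0.48 = 902 K; P₂ = P₁(V₁/V₂)^n = 2440 kPa.
W = (P₁V₁−P₂V₂)/(n−1) = (290×2.70−2440×0.640)/0.48 = -1620 J.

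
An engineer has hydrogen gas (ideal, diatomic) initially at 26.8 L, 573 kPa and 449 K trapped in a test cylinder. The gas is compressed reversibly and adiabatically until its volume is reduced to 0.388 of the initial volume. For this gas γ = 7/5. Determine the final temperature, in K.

656 K

Adiabatic: TV^(γ−1) = const ⇒ T₂ = 449×(2.58)^0.400 = 656 K; PV^γ = const ⇒ P₂ = 2160 kPa.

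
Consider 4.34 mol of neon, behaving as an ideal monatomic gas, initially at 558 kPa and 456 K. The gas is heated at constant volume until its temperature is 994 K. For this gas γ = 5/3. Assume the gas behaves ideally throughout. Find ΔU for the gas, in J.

V₁ = nRT₁/P₁ = 4.34×8.314×456/558 = 29.5 L.
Isochoric: V stays 29.5 L; P/T = const ⇒ T₂ = 994 K, P₂ = 1220 kPa.
For an ideal gas ΔU = nCvΔT with Cv = (3/2)R = 12.5 J/(mol·K).
ΔU = 4.34×12.5×(994−456) = 29100 J.

29100 J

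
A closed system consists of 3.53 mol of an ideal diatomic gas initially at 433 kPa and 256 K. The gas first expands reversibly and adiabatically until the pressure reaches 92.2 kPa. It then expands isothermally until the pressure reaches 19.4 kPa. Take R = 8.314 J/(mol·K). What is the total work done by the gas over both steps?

14200 J

V₁ = nRT₁/P₁ = 3.53×8.314×256/433 = 17.4 L.
Step 1 — Adiabatic: T₂/T₁ = (P₂/P₁)^((γ−1)/γ) ⇒ T₂ = 256×(0.213)^0.286 = 165 K; V₂ = 52.4 L.
ΔU = nCvΔT = 3.53×20.8×(165−256) = -6710 J.
Q = 0 for an adiabatic process, so W = −ΔU = 6710 J.
State after step 1: P = 92.2 kPa, V = 52.4 L, T = 165 K.
Step 2 — Isothermal: T stays 165 K; PV = const ⇒ V₂ = 249 L, P₂ = 19.4 kPa.
ΔU = 0 (ideal gas, T constant).
W = nRT ln(V₂/V₁) = 3.53×8.314×165×ln(4.75) = 7530 J.
Q = ΔU + W = 7530 J.
Net over both steps: W = 14200 J, Q = 7530 J, ΔU = -6710 J.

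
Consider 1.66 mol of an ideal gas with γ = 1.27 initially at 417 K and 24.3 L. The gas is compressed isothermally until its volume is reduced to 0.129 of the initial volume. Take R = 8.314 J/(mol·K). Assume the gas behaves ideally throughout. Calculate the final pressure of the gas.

1840 kPa

P₁ = nRT₁/V₁ = 1.66×8.314×417/24.3 = 237 kPa.
Isothermal: T stays 417 K; PV = const ⇒ V₂ = 3.13 L, P₂ = 1840 kPa.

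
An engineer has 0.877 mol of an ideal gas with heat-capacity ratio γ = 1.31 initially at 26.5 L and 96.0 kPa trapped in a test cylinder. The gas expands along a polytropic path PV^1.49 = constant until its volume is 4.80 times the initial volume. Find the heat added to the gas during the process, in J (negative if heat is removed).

-1620 J

T₁ = P₁V₁/(nR) = 96.0×26.5/(0.877×8.314) = 349 K.
Polytropic n=1.49: T₂ = T₁(V₁/V₂)^(n−1) = 349×(0.208)^0.49 = 162 K; P₂ = P₁(V₁/V₂)^n = 9.27 kPa.
W = (P₁V₁−P₂V₂)/(n−1) = (96.0×26.5−9.27×127)/0.49 = 2780 J.
ΔU = nCvΔT = 0.877×26.8×(162−349) = -4400 J.
Q = ΔU + W = -1620 J.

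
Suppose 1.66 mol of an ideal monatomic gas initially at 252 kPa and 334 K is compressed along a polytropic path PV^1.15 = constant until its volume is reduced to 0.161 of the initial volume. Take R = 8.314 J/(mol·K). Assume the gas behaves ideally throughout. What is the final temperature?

V₁ = nRT₁/P₁ = 1.66×8.314×334/252 = 18.3 L.
Polytropic n=1.15: T₂ = T₁(V₁/V₂)^(n−1) = 334×(6.21)^0.15 = 439 K; P₂ = P₁(V₁/V₂)^n = 2060 kPa.

439 K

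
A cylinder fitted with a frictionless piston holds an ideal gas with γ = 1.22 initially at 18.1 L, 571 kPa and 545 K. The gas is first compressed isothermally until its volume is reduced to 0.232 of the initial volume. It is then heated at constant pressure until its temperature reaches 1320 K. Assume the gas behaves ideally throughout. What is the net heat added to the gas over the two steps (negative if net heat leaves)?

66400 J

n = P₁V₁/(RT₁) = 571×18.1/(8.314×545) = 2.28 mol.
Step 1 — Isothermal: T stays 545 K; PV = const ⇒ V₂ = 4.20 L, P₂ = 2460 kPa.
ΔU = 0 (ideal gas, T constant).
W = nRT ln(V₂/V₁) = 2.28×8.314×545×ln(0.232) = -15100 J.
Q = ΔU + W = -15100 J.
State after step 1: P = 2460 kPa, V = 4.20 L, T = 545 K.
Step 2 — Isobaric: P stays 2460 kPa; V/T = const ⇒ T₂ = 1320 K, V₂ = 10.2 L.
W = PΔV = 2460×(10.2−4.20) kPa·L = 14700 J.
ΔU = nCvΔT = 2.28×37.8×(1320−545) = 66800 J.
Q = ΔU + W = nCpΔT = 81500 J.
Net over both steps: W = -403 J, Q = 66400 J, ΔU = 66800 J.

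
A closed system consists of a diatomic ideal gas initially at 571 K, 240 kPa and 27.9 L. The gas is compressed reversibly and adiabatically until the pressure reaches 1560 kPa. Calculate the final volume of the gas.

7.33 L

Adiabatic: T₂/T₁ = (P₂/P₁)^((γ−1)/γ) ⇒ T₂ = 571×(6.50)^0.286 = 975 K; V₂ = 7.33 L.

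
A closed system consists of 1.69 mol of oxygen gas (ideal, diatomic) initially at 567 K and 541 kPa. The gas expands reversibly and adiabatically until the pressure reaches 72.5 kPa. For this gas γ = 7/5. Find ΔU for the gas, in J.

V₁ = nRT₁/P₁ = 1.69×8.314×567/541 = 14.7 L.
Adiabatic: T₂/T₁ = (P₂/P₁)^((γ−1)/γ) ⇒ T₂ = 567×(0.134)^0.286 = 319 K; V₂ = 61.9 L.
For an ideal gas ΔU = nCvΔT with Cv = (5/2)R = 20.8 J/(mol·K).
ΔU = 1.69×20.8×(319−567) = -8700 J.

-8700 J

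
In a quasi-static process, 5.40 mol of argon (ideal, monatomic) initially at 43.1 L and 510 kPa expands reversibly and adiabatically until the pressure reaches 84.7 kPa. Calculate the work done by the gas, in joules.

T₁ = P₁V₁/(nR) = 510×43.1/(5.40×8.314) = 490 K.
Adiabatic: T₂/T₁ = (P₂/P₁)^((γ−1)/γ) ⇒ T₂ = 490×(0.166)^0.400 = 239 K; V₂ = 127 L.
ΔU = nCvΔT = 5.40×12.5×(239−490) = -16900 J.
Q = 0 for an adiabatic process, so W = −ΔU = 16900 J.

16900 J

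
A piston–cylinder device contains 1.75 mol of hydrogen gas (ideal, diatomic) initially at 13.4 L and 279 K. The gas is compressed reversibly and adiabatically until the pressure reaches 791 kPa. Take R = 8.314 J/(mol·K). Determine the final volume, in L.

6.75 L

P₁ = nRT₁/V₁ = 1.75×8.314×279/13.4 = 303 kPa.
Adiabatic: T₂/T₁ = (P₂/P₁)^((γ−1)/γ) ⇒ T₂ = 279×(2.61)^0.286 = 367 K; V₂ = 6.75 L.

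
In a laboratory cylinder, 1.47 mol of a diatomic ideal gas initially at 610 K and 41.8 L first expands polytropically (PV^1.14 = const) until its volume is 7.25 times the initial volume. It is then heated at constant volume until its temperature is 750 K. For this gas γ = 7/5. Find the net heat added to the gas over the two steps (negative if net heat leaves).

P₁ = nRT₁/V₁ = 1.47×8.314×610/41.8 = 178 kPa.
Step 1 — Polytropic n=1.14: T₂ = T₁(V₁/V₂)^(n−1) = 610×(0.138)^0.14 = 462 K; P₂ = P₁(V₁/V₂)^n = 18.6 kPa.
W = (P₁V₁−P₂V₂)/(n−1) = (178×41.8−18.6×303)/0.14 = 12900 J.
ΔU = nCvΔT = 1.47×20.8×(462−610) = -4510 J.
Q = ΔU + W = 8380 J.
State after step 1: P = 18.6 kPa, V = 303 L, T = 462 K.
Step 2 — Isochoric: V stays 303 L; P/T = const ⇒ T₂ = 750 K, P₂ = 30.2 kPa.
W = 0 (no volume change).
ΔU = nCvΔT = 1.47×20.8×(750−462) = 8790 J.
Q = ΔU = 8790 J.
Net over both steps: W = 12900 J, Q = 17200 J, ΔU = 4280 J.

17200 J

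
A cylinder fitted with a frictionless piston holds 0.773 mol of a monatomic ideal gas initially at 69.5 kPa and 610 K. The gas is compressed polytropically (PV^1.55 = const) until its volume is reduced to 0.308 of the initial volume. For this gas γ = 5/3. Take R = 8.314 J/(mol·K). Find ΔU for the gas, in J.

5360 J

V₁ = nRT₁/P₁ = 0.773×8.314×610/69.5 = 56.4 L.
Polytropic n=1.55: T₂ = T₁(V₁/V₂)^(n−1) = 610×(3.25)^0.55 = 1170 K; P₂ = P₁(V₁/V₂)^n = 431 kPa.
For an ideal gas ΔU = nCvΔT with Cv = (3/2)R = 12.5 J/(mol·K).
ΔU = 0.773×12.5×(1170−610) = 5360 J.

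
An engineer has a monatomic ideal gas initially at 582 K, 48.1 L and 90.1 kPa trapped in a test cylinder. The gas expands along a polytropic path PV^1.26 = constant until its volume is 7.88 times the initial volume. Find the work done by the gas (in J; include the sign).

6920 J

n = P₁V₁/(RT₁) = 90.1×48.1/(8.314×582) = 0.896 mol.
Polytropic n=1.26: T₂ = T₁(V₁/V₂)^(n−1) = 582×(0.127)^0.26 = 340 K; P₂ = P₁(V₁/V₂)^n = 6.69 kPa.
W = (P₁V₁−P₂V₂)/(n−1) = (90.1×48.1−6.69×379)/0.26 = 6920 J.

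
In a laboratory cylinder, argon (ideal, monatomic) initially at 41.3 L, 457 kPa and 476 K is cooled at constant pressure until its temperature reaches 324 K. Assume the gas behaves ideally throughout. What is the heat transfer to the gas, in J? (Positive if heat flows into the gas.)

-15100 J

n = P₁V₁/(RT₁) = 457×41.3/(8.314×476) = 4.77 mol.
Isobaric: P stays 457 kPa; V/T = const ⇒ T₂ = 324 K, V₂ = 28.1 L.
W = PΔV = 457×(28.1−41.3) kPa·L = -6030 J.
ΔU = nCvΔT = 4.77×12.5×(324−476) = -9040 J.
Q = ΔU + W = nCpΔT = -15100 J.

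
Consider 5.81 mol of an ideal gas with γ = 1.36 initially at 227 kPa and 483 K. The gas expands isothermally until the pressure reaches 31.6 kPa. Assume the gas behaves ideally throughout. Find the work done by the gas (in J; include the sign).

46000 J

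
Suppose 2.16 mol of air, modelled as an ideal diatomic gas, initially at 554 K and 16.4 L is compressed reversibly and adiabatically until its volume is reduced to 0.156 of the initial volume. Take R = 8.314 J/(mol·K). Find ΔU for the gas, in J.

27400 J

P₁ = nRT₁/V₁ = 2.16×8.314×554/16.4 = 607 kPa.
Adiabatic: TV^(γ−1) = const ⇒ T₂ = 554×(6.41)^0.400 = 1160 K; PV^γ = const ⇒ P₂ = 8180 kPa.
For an ideal gas ΔU = nCvΔT with Cv = (5/2)R = 20.8 J/(mol·K).
ΔU = 2.16×20.8×(1160−554) = 27400 J.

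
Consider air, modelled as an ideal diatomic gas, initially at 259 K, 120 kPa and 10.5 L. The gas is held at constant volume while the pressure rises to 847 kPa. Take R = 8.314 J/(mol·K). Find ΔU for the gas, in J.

19100 J

n = P₁V₁/(RT₁) = 120×10.5/(8.314×259) = 0.585 mol.
Isochoric: V stays 10.5 L; P/T = const ⇒ T₂ = 1830 K, P₂ = 847 kPa.
For an ideal gas ΔU = nCvΔT with Cv = (5/2)R = 20.8 J/(mol·K).
ΔU = 0.585×20.8×(1830−259) = 19100 J.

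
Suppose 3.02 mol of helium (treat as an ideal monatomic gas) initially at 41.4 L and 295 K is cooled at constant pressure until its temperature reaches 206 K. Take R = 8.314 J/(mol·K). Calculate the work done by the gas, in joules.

P₁ = nRT₁/V₁ = 3.02×8.314×295/41.4 = 179 kPa.
Isobaric: P stays 179 kPa; V/T = const ⇒ T₂ = 206 K, V₂ = 28.9 L.
W = PΔV = 179×(28.9−41.4) kPa·L = -2230 J.

-2230 J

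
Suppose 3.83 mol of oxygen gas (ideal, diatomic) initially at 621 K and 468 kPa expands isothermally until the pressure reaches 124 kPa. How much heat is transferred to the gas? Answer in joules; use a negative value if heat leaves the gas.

V₁ = nRT₁/P₁ = 3.83×8.314×621/468 = 42.3 L.
Isothermal: T stays 621 K; PV = const ⇒ V₂ = 159 L, P₂ = 124 kPa.
ΔU = 0 (ideal gas, T constant).
W = nRT ln(V₂/V₁) = 3.83×8.314×621×ln(3.77) = 26300 J.
Q = ΔU + W = 26300 J.

26300 J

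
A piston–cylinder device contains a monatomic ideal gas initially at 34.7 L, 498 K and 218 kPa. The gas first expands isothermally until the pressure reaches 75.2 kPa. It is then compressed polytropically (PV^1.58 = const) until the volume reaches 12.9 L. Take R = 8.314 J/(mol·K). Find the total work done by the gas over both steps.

-21800 J

n = P₁V₁/(RT₁) = 218×34.7/(8.314×498) = 1.83 mol.
Step 1 — Isothermal: T stays 498 K; PV = const ⇒ V₂ = 101 L, P₂ = 75.2 kPa.
ΔU = 0 (ideal gas, T constant).
W = nRT ln(V₂/V₁) = 1.83×8.314×498×ln(2.90) = 8050 J.
Q = ΔU + W = 8050 J.
State after step 1: P = 75.2 kPa, V = 101 L, T = 498 K.
Step 2 — Polytropic n=1.58: T₂ = T₁(V₁/V₂)^(n−1) = 498×(7.80)^0.58 = 1640 K; P₂ = P₁(V₁/V₂)^n = 1930 kPa.
W = (P₁V₁−P₂V₂)/(n−1) = (75.2×101−1930×12.9)/0.58 = -29900 J.
ΔU = nCvΔT = 1.83×12.5×(1640−498) = 26000 J.
Q = ΔU + W = -3880 J.
Net over both steps: W = -21800 J, Q = 4170 J, ΔU = 26000 J.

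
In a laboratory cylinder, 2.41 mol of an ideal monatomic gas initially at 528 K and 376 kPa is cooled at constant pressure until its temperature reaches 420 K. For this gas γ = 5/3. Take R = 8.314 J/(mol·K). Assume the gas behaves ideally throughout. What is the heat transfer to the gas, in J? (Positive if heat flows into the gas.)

V₁ = nRT₁/P₁ = 2.41×8.314×528/376 = 28.1 L.
Isobaric: P stays 376 kPa; V/T = const ⇒ T₂ = 420 K, V₂ = 22.4 L.
W = PΔV = 376×(22.4−28.1) kPa·L = -2160 J.
ΔU = nCvΔT = 2.41×12.5×(420−528) = -3250 J.
Q = ΔU + W = nCpΔT = -5410 J.

-5410 J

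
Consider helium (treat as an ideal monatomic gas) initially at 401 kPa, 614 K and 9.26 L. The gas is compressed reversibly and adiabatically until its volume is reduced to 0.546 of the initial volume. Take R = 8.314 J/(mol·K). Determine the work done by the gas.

-2770 J

n = P₁V₁/(RT₁) = 401×9.26/(8.314×614) = 0.727 mol.
Adiabatic: TV^(γ−1) = const ⇒ T₂ = 614×(1.83)^0.667 = 919 K; PV^γ = const ⇒ P₂ = 1100 kPa.
ΔU = nCvΔT = 0.727×12.5×(919−614) = 2770 J.
Q = 0 for an adiabatic process, so W = −ΔU = -2770 J.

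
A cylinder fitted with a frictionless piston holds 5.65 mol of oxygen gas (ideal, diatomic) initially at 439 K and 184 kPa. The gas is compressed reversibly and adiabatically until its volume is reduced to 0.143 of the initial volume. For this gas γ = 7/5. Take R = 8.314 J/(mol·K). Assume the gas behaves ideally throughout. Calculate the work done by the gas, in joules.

-60700 J

V₁ = nRT₁/P₁ = 5.65×8.314×439/184 = 112 L.
Adiabatic: TV^(γ−1) = const ⇒ T₂ = 439×(6.99)^0.400 = 956 K; PV^γ = const ⇒ P₂ = 2800 kPa.
ΔU = nCvΔT = 5.65×20.8×(956−439) = 60700 J.
Q = 0 for an adiabatic process, so W = −ΔU = -60700 J.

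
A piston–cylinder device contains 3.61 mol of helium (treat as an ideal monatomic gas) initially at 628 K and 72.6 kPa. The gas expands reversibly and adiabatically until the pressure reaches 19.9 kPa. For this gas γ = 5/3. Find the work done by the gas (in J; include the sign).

11400 J

V₁ = nRT₁/P₁ = 3.61×8.314×628/72.6 = 260 L.
Adiabatic: T₂/T₁ = (P₂/P₁)^((γ−1)/γ) ⇒ T₂ = 628×(0.274)^0.400 = 374 K; V₂ = 564 L.
ΔU = nCvΔT = 3.61×12.5×(374−628) = -11400 J.
Q = 0 for an adiabatic process, so W = −ΔU = 11400 J.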